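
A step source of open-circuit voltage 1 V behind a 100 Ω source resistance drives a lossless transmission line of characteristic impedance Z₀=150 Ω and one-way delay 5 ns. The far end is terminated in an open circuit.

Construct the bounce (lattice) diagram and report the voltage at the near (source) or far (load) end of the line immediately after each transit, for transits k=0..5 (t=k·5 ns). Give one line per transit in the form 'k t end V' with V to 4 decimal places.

0 0 source 0.6000
1 5 load 1.2000
2 10 source 1.0800
3 15 load 0.9600
4 20 source 0.9840
5 25 load 1.0080

Γ_L=1.000000, Γ_S=-0.200000; launch V₁=1·150/250=0.600000
k=0 src: V=0.6000
k=1 load: inc=0.600000, refl=0.600000·1.000000=0.6000; V=0.000000+0.600000+0.600000=1.2000
k=2 src: inc=0.600000, refl=0.600000·-0.200000=-0.1200; V=0.600000+0.600000+-0.120000=1.0800
k=3 load: inc=-0.120000, refl=-0.120000·1.000000=-0.1200; V=1.200000+-0.120000+-0.120000=0.9600
k=4 src: inc=-0.120000, refl=-0.120000·-0.200000=0.0240; V=1.080000+-0.120000+0.024000=0.9840
k=5 load: inc=0.024000, refl=0.024000·1.000000=0.0240; V=0.960000+0.024000+0.024000=1.0080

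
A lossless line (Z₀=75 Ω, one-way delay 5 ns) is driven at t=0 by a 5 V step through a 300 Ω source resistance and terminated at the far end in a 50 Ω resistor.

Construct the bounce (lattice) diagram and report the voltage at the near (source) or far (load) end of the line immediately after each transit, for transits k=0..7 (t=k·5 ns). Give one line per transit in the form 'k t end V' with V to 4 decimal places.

0 0 source 1.0000
1 5 load 0.8000
2 10 source 0.6800
3 15 load 0.7040
4 20 source 0.7184
5 25 load 0.7155
6 30 source 0.7138
7 35 load 0.7141

Γ_L=-0.200000, Γ_S=0.600000; launch V₁=5·75/375=1.000000
k=0 src: V=1.0000
k=1 load: inc=1.000000, refl=1.000000·-0.200000=-0.2000; V=0.000000+1.000000+-0.200000=0.8000
k=2 src: inc=-0.200000, refl=-0.200000·0.600000=-0.1200; V=1.000000+-0.200000+-0.120000=0.6800
k=3 load: inc=-0.120000, refl=-0.120000·-0.200000=0.0240; V=0.800000+-0.120000+0.024000=0.7040
k=4 src: inc=0.024000, refl=0.024000·0.600000=0.0144; V=0.680000+0.024000+0.014400=0.7184
k=5 load: inc=0.014400, refl=0.014400·-0.200000=-0.0029; V=0.704000+0.014400+-0.002880=0.7155
k=6 src: inc=-0.002880, refl=-0.002880·0.600000=-0.0017; V=0.718400+-0.002880+-0.001728=0.7138
k=7 load: inc=-0.001728, refl=-0.001728·-0.200000=0.0003; V=0.715520+-0.001728+0.000346=0.7141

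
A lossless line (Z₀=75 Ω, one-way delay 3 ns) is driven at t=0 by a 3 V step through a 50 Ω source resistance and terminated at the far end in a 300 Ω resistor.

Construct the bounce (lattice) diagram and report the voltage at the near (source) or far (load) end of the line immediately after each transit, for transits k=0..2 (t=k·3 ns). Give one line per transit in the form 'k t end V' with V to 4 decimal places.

0 0 source 1.8000
1 3 load 2.8800
2 6 source 2.6640

Γ_L=0.600000, Γ_S=-0.200000; launch V₁=3·75/125=1.800000
k=0 src: V=1.8000
k=1 load: inc=1.800000, refl=1.800000·0.600000=1.0800; V=0.000000+1.800000+1.080000=2.8800
k=2 src: inc=1.080000, refl=1.080000·-0.200000=-0.2160; V=1.800000+1.080000+-0.216000=2.6640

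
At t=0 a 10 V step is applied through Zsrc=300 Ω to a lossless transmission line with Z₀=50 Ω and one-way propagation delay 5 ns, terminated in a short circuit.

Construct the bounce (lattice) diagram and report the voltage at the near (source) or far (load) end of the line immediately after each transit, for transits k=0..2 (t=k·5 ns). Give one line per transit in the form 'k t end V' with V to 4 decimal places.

0 0 source 1.4286
1 5 load 0.0000
2 10 source -1.0204

Γ_L=-1.000000, Γ_S=0.714286; launch V₁=10·50/350=1.428571
k=0 src: V=1.4286
k=1 load: inc=1.428571, refl=1.428571·-1.000000=-1.4286; V=0.000000+1.428571+-1.428571=0.0000
k=2 src: inc=-1.428571, refl=-1.428571·0.714286=-1.0204; V=1.428571+-1.428571+-1.020408=-1.0204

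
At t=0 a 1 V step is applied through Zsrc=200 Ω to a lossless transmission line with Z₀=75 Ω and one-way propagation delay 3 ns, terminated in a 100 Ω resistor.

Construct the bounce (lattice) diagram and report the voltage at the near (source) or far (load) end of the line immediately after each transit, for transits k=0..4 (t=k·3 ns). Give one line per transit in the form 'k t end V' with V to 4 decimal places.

0 0 source 0.2727
1 3 load 0.3117
2 6 source 0.3294
3 9 load 0.3319
4 12 source 0.3331

Γ_L=0.142857, Γ_S=0.454545; launch V₁=1·75/275=0.272727
k=0 src: V=0.2727
k=1 load: inc=0.272727, refl=0.272727·0.142857=0.0390; V=0.000000+0.272727+0.038961=0.3117
k=2 src: inc=0.038961, refl=0.038961·0.454545=0.0177; V=0.272727+0.038961+0.017710=0.3294
k=3 load: inc=0.017710, refl=0.017710·0.142857=0.0025; V=0.311688+0.017710+0.002530=0.3319
k=4 src: inc=0.002530, refl=0.002530·0.454545=0.0011; V=0.329398+0.002530+0.001150=0.3331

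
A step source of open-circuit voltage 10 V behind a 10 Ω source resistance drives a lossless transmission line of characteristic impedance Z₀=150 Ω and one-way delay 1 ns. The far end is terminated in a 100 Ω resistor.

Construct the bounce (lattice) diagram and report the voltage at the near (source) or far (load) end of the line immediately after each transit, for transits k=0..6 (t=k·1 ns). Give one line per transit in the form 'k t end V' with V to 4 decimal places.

0 0 source 9.3750
1 1 load 7.5000
2 2 source 9.1406
3 3 load 8.8125
4 4 source 9.0996
5 5 load 9.0422
6 6 source 9.0924

Γ_L=-0.200000, Γ_S=-0.875000; launch V₁=10·150/160=9.375000
k=0 src: V=9.3750
k=1 load: inc=9.375000, refl=9.375000·-0.200000=-1.8750; V=0.000000+9.375000+-1.875000=7.5000
k=2 src: inc=-1.875000, refl=-1.875000·-0.875000=1.6406; V=9.375000+-1.875000+1.640625=9.1406
k=3 load: inc=1.640625, refl=1.640625·-0.200000=-0.3281; V=7.500000+1.640625+-0.328125=8.8125
k=4 src: inc=-0.328125, refl=-0.328125·-0.875000=0.2871; V=9.140625+-0.328125+0.287109=9.0996
k=5 load: inc=0.287109, refl=0.287109·-0.200000=-0.0574; V=8.812500+0.287109+-0.057422=9.0422
k=6 src: inc=-0.057422, refl=-0.057422·-0.875000=0.0502; V=9.099609+-0.057422+0.050244=9.0924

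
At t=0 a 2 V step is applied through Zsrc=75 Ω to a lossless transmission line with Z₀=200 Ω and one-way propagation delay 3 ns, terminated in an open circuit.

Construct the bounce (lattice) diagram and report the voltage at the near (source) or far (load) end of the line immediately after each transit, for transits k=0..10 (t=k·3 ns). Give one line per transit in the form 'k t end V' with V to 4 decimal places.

Γ_L=1.000000, Γ_S=-0.454545; launch V₁=2·200/275=1.454545
k=0 src: V=1.4545
k=1 load: inc=1.454545, refl=1.454545·1.000000=1.4545; V=0.000000+1.454545+1.454545=2.9091
k=2 src: inc=1.454545, refl=1.454545·-0.454545=-0.6612; V=1.454545+1.454545+-0.661157=2.2479
k=3 load: inc=-0.661157, refl=-0.661157·1.000000=-0.6612; V=2.909091+-0.661157+-0.661157=1.5868
k=4 src: inc=-0.661157, refl=-0.661157·-0.454545=0.3005; V=2.247934+-0.661157+0.300526=1.8873
k=5 load: inc=0.300526, refl=0.300526·1.000000=0.3005; V=1.586777+0.300526+0.300526=2.1878
k=6 src: inc=0.300526, refl=0.300526·-0.454545=-0.1366; V=1.887303+0.300526+-0.136603=2.0512
k=7 load: inc=-0.136603, refl=-0.136603·1.000000=-0.1366; V=2.187829+-0.136603+-0.136603=1.9146
k=8 src: inc=-0.136603, refl=-0.136603·-0.454545=0.0621; V=2.051226+-0.136603+0.062092=1.9767
k=9 load: inc=0.062092, refl=0.062092·1.000000=0.0621; V=1.914623+0.062092+0.062092=2.0388
k=10 src: inc=0.062092, refl=0.062092·-0.454545=-0.0282; V=1.976715+0.062092+-0.028224=2.0106

0 0 source 1.4545
1 3 load 2.9091
2 6 source 2.2479
3 9 load 1.5868
4 12 source 1.8873
5 15 load 2.1878
6 18 source 2.0512
7 21 load 1.9146
8 24 source 1.9767
9 27 load 2.0388
10 30 source 2.0106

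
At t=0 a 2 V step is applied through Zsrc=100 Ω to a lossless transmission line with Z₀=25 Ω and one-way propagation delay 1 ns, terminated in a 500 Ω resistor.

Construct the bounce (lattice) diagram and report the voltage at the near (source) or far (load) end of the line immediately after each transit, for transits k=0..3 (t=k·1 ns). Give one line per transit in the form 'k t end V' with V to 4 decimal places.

0 0 source 0.4000
1 1 load 0.7619
2 2 source 0.9790
3 3 load 1.1755

Γ_L=0.904762, Γ_S=0.600000; launch V₁=2·25/125=0.400000
k=0 src: V=0.4000
k=1 load: inc=0.400000, refl=0.400000·0.904762=0.3619; V=0.000000+0.400000+0.361905=0.7619
k=2 src: inc=0.361905, refl=0.361905·0.600000=0.2171; V=0.400000+0.361905+0.217143=0.9790
k=3 load: inc=0.217143, refl=0.217143·0.904762=0.1965; V=0.761905+0.217143+0.196463=1.1755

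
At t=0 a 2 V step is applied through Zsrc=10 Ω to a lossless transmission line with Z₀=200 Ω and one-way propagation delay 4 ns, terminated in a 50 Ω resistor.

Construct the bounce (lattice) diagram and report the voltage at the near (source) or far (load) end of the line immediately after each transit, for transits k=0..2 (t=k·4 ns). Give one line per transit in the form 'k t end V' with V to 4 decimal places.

Γ_L=-0.600000, Γ_S=-0.904762; launch V₁=2·200/210=1.904762
k=0 src: V=1.9048
k=1 load: inc=1.904762, refl=1.904762·-0.600000=-1.1429; V=0.000000+1.904762+-1.142857=0.7619
k=2 src: inc=-1.142857, refl=-1.142857·-0.904762=1.0340; V=1.904762+-1.142857+1.034014=1.7959

0 0 source 1.9048
1 4 load 0.7619
2 8 source 1.7959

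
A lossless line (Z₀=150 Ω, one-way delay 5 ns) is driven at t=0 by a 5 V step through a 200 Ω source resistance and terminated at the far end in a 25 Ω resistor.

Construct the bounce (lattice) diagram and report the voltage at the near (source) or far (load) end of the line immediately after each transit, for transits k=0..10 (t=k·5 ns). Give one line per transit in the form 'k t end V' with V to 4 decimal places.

Γ_L=-0.714286, Γ_S=0.142857; launch V₁=5·150/350=2.142857
k=0 src: V=2.1429
k=1 load: inc=2.142857, refl=2.142857·-0.714286=-1.5306; V=0.000000+2.142857+-1.530612=0.6122
k=2 src: inc=-1.530612, refl=-1.530612·0.142857=-0.2187; V=2.142857+-1.530612+-0.218659=0.3936
k=3 load: inc=-0.218659, refl=-0.218659·-0.714286=0.1562; V=0.612245+-0.218659+0.156185=0.5498
k=4 src: inc=0.156185, refl=0.156185·0.142857=0.0223; V=0.393586+0.156185+0.022312=0.5721
k=5 load: inc=0.022312, refl=0.022312·-0.714286=-0.0159; V=0.549771+0.022312+-0.015937=0.5561
k=6 src: inc=-0.015937, refl=-0.015937·0.142857=-0.0023; V=0.572083+-0.015937+-0.002277=0.5539
k=7 load: inc=-0.002277, refl=-0.002277·-0.714286=0.0016; V=0.556146+-0.002277+0.001626=0.5555
k=8 src: inc=0.001626, refl=0.001626·0.142857=0.0002; V=0.553869+0.001626+0.000232=0.5557
k=9 load: inc=0.000232, refl=0.000232·-0.714286=-0.0002; V=0.555495+0.000232+-0.000166=0.5556
k=10 src: inc=-0.000166, refl=-0.000166·0.142857=-0.0000; V=0.555728+-0.000166+-0.000024=0.5555

0 0 source 2.1429
1 5 load 0.6122
2 10 source 0.3936
3 15 load 0.5498
4 20 source 0.5721
5 25 load 0.5561
6 30 source 0.5539
7 35 load 0.5555
8 40 source 0.5557
9 45 load 0.5556
10 50 source 0.5555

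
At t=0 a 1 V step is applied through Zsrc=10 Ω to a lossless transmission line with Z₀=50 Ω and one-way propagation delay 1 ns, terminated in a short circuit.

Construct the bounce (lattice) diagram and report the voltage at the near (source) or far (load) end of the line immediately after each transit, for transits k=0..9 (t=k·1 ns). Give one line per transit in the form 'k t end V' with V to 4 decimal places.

0 0 source 0.8333
1 1 load 0.0000
2 2 source 0.5556
3 3 load 0.0000
4 4 source 0.3704
5 5 load 0.0000
6 6 source 0.2469
7 7 load 0.0000
8 8 source 0.1646
9 9 load 0.0000

Γ_L=-1.000000, Γ_S=-0.666667; launch V₁=1·50/60=0.833333
k=0 src: V=0.8333
k=1 load: inc=0.833333, refl=0.833333·-1.000000=-0.8333; V=0.000000+0.833333+-0.833333=0.0000
k=2 src: inc=-0.833333, refl=-0.833333·-0.666667=0.5556; V=0.833333+-0.833333+0.555556=0.5556
k=3 load: inc=0.555556, refl=0.555556·-1.000000=-0.5556; V=0.000000+0.555556+-0.555556=0.0000
k=4 src: inc=-0.555556, refl=-0.555556·-0.666667=0.3704; V=0.555556+-0.555556+0.370370=0.3704
k=5 load: inc=0.370370, refl=0.370370·-1.000000=-0.3704; V=0.000000+0.370370+-0.370370=0.0000
k=6 src: inc=-0.370370, refl=-0.370370·-0.666667=0.2469; V=0.370370+-0.370370+0.246914=0.2469
k=7 load: inc=0.246914, refl=0.246914·-1.000000=-0.2469; V=0.000000+0.246914+-0.246914=0.0000
k=8 src: inc=-0.246914, refl=-0.246914·-0.666667=0.1646; V=0.246914+-0.246914+0.164609=0.1646
k=9 load: inc=0.164609, refl=0.164609·-1.000000=-0.1646; V=0.000000+0.164609+-0.164609=0.0000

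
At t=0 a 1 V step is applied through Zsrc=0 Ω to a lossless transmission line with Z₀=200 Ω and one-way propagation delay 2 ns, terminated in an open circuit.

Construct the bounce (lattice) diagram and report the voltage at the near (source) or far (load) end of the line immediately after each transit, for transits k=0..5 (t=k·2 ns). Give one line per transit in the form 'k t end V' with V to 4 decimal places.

Γ_L=1.000000, Γ_S=-1.000000; launch V₁=1·200/200=1.000000
k=0 src: V=1.0000
k=1 load: inc=1.000000, refl=1.000000·1.000000=1.0000; V=0.000000+1.000000+1.000000=2.0000
k=2 src: inc=1.000000, refl=1.000000·-1.000000=-1.0000; V=1.000000+1.000000+-1.000000=1.0000
k=3 load: inc=-1.000000, refl=-1.000000·1.000000=-1.0000; V=2.000000+-1.000000+-1.000000=0.0000
k=4 src: inc=-1.000000, refl=-1.000000·-1.000000=1.0000; V=1.000000+-1.000000+1.000000=1.0000
k=5 load: inc=1.000000, refl=1.000000·1.000000=1.0000; V=0.000000+1.000000+1.000000=2.0000

0 0 source 1.0000
1 2 load 2.0000
2 4 source 1.0000
3 6 load 0.0000
4 8 source 1.0000
5 10 load 2.0000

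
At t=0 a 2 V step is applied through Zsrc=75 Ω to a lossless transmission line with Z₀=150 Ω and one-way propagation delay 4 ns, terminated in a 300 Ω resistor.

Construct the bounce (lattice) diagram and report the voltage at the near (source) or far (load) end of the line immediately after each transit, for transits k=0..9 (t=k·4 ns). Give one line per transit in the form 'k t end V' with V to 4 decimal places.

0 0 source 1.3333
1 4 load 1.7778
2 8 source 1.6296
3 12 load 1.5802
4 16 source 1.5967
5 20 load 1.6022
6 24 source 1.6004
7 28 load 1.5998
8 32 source 1.6000
9 36 load 1.6000

Γ_L=0.333333, Γ_S=-0.333333; launch V₁=2·150/225=1.333333
k=0 src: V=1.3333
k=1 load: inc=1.333333, refl=1.333333·0.333333=0.4444; V=0.000000+1.333333+0.444444=1.7778
k=2 src: inc=0.444444, refl=0.444444·-0.333333=-0.1481; V=1.333333+0.444444+-0.148148=1.6296
k=3 load: inc=-0.148148, refl=-0.148148·0.333333=-0.0494; V=1.777778+-0.148148+-0.049383=1.5802
k=4 src: inc=-0.049383, refl=-0.049383·-0.333333=0.0165; V=1.629630+-0.049383+0.016461=1.5967
k=5 load: inc=0.016461, refl=0.016461·0.333333=0.0055; V=1.580247+0.016461+0.005487=1.6022
k=6 src: inc=0.005487, refl=0.005487·-0.333333=-0.0018; V=1.596708+0.005487+-0.001829=1.6004
k=7 load: inc=-0.001829, refl=-0.001829·0.333333=-0.0006; V=1.602195+-0.001829+-0.000610=1.5998
k=8 src: inc=-0.000610, refl=-0.000610·-0.333333=0.0002; V=1.600366+-0.000610+0.000203=1.6000
k=9 load: inc=0.000203, refl=0.000203·0.333333=0.0001; V=1.599756+0.000203+0.000068=1.6000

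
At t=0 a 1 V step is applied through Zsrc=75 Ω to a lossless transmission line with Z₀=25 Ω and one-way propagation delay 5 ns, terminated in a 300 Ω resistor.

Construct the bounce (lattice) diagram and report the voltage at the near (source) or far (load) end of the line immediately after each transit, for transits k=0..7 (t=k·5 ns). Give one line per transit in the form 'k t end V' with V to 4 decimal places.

0 0 source 0.2500
1 5 load 0.4615
2 10 source 0.5673
3 15 load 0.6568
4 20 source 0.7016
5 25 load 0.7394
6 30 source 0.7583
7 35 load 0.7744

Γ_L=0.846154, Γ_S=0.500000; launch V₁=1·25/100=0.250000
k=0 src: V=0.2500
k=1 load: inc=0.250000, refl=0.250000·0.846154=0.2115; V=0.000000+0.250000+0.211538=0.4615
k=2 src: inc=0.211538, refl=0.211538·0.500000=0.1058; V=0.250000+0.211538+0.105769=0.5673
k=3 load: inc=0.105769, refl=0.105769·0.846154=0.0895; V=0.461538+0.105769+0.089497=0.6568
k=4 src: inc=0.089497, refl=0.089497·0.500000=0.0447; V=0.567308+0.089497+0.044749=0.7016
k=5 load: inc=0.044749, refl=0.044749·0.846154=0.0379; V=0.656805+0.044749+0.037864=0.7394
k=6 src: inc=0.037864, refl=0.037864·0.500000=0.0189; V=0.701553+0.037864+0.018932=0.7583
k=7 load: inc=0.018932, refl=0.018932·0.846154=0.0160; V=0.739417+0.018932+0.016019=0.7744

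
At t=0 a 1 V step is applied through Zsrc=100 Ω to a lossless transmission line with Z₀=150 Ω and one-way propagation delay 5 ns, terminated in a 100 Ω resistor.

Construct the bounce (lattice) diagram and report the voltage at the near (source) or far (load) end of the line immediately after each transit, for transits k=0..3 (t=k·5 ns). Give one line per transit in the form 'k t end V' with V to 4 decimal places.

Γ_L=-0.200000, Γ_S=-0.200000; launch V₁=1·150/250=0.600000
k=0 src: V=0.6000
k=1 load: inc=0.600000, refl=0.600000·-0.200000=-0.1200; V=0.000000+0.600000+-0.120000=0.4800
k=2 src: inc=-0.120000, refl=-0.120000·-0.200000=0.0240; V=0.600000+-0.120000+0.024000=0.5040
k=3 load: inc=0.024000, refl=0.024000·-0.200000=-0.0048; V=0.480000+0.024000+-0.004800=0.4992

0 0 source 0.6000
1 5 load 0.4800
2 10 source 0.5040
3 15 load 0.4992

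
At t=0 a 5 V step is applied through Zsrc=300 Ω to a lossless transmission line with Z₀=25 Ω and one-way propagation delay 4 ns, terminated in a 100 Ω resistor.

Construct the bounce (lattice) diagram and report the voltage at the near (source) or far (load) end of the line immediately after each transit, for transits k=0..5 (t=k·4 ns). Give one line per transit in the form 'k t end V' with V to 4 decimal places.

0 0 source 0.3846
1 4 load 0.6154
2 8 source 0.8107
3 12 load 0.9278
4 16 source 1.0269
5 20 load 1.0864

Γ_L=0.600000, Γ_S=0.846154; launch V₁=5·25/325=0.384615
k=0 src: V=0.3846
k=1 load: inc=0.384615, refl=0.384615·0.600000=0.2308; V=0.000000+0.384615+0.230769=0.6154
k=2 src: inc=0.230769, refl=0.230769·0.846154=0.1953; V=0.384615+0.230769+0.195266=0.8107
k=3 load: inc=0.195266, refl=0.195266·0.600000=0.1172; V=0.615385+0.195266+0.117160=0.9278
k=4 src: inc=0.117160, refl=0.117160·0.846154=0.0991; V=0.810651+0.117160+0.099135=1.0269
k=5 load: inc=0.099135, refl=0.099135·0.600000=0.0595; V=0.927811+0.099135+0.059481=1.0864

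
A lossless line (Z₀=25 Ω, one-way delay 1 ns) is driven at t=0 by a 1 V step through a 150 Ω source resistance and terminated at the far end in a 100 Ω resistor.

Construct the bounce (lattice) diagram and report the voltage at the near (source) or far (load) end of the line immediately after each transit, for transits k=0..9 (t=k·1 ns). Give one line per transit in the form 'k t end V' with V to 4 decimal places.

0 0 source 0.1429
1 1 load 0.2286
2 2 source 0.2898
3 3 load 0.3265
4 4 source 0.3528
5 5 load 0.3685
6 6 source 0.3798
7 7 load 0.3865
8 8 source 0.3913
9 9 load 0.3942

Γ_L=0.600000, Γ_S=0.714286; launch V₁=1·25/175=0.142857
k=0 src: V=0.1429
k=1 load: inc=0.142857, refl=0.142857·0.600000=0.0857; V=0.000000+0.142857+0.085714=0.2286
k=2 src: inc=0.085714, refl=0.085714·0.714286=0.0612; V=0.142857+0.085714+0.061224=0.2898
k=3 load: inc=0.061224, refl=0.061224·0.600000=0.0367; V=0.228571+0.061224+0.036735=0.3265
k=4 src: inc=0.036735, refl=0.036735·0.714286=0.0262; V=0.289796+0.036735+0.026239=0.3528
k=5 load: inc=0.026239, refl=0.026239·0.600000=0.0157; V=0.326531+0.026239+0.015743=0.3685
k=6 src: inc=0.015743, refl=0.015743·0.714286=0.0112; V=0.352770+0.015743+0.011245=0.3798
k=7 load: inc=0.011245, refl=0.011245·0.600000=0.0067; V=0.368513+0.011245+0.006747=0.3865
k=8 src: inc=0.006747, refl=0.006747·0.714286=0.0048; V=0.379758+0.006747+0.004819=0.3913
k=9 load: inc=0.004819, refl=0.004819·0.600000=0.0029; V=0.386506+0.004819+0.002892=0.3942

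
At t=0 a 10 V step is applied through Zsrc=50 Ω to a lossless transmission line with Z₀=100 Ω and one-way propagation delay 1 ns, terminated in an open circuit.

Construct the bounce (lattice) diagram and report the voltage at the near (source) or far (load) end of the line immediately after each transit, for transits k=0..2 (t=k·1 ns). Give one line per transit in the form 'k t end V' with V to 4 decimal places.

0 0 source 6.6667
1 1 load 13.3333
2 2 source 11.1111

Γ_L=1.000000, Γ_S=-0.333333; launch V₁=10·100/150=6.666667
k=0 src: V=6.6667
k=1 load: inc=6.666667, refl=6.666667·1.000000=6.6667; V=0.000000+6.666667+6.666667=13.3333
k=2 src: inc=6.666667, refl=6.666667·-0.333333=-2.2222; V=6.666667+6.666667+-2.222222=11.1111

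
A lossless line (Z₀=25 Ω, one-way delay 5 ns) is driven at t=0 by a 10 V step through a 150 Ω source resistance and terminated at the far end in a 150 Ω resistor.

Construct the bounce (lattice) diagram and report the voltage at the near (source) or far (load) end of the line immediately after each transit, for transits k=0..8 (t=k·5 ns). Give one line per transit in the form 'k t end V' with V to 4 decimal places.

Γ_L=0.714286, Γ_S=0.714286; launch V₁=10·25/175=1.428571
k=0 src: V=1.4286
k=1 load: inc=1.428571, refl=1.428571·0.714286=1.0204; V=0.000000+1.428571+1.020408=2.4490
k=2 src: inc=1.020408, refl=1.020408·0.714286=0.7289; V=1.428571+1.020408+0.728863=3.1778
k=3 load: inc=0.728863, refl=0.728863·0.714286=0.5206; V=2.448980+0.728863+0.520616=3.6985
k=4 src: inc=0.520616, refl=0.520616·0.714286=0.3719; V=3.177843+0.520616+0.371869=4.0703
k=5 load: inc=0.371869, refl=0.371869·0.714286=0.2656; V=3.698459+0.371869+0.265621=4.3359
k=6 src: inc=0.265621, refl=0.265621·0.714286=0.1897; V=4.070328+0.265621+0.189729=4.5257
k=7 load: inc=0.189729, refl=0.189729·0.714286=0.1355; V=4.335948+0.189729+0.135521=4.6612
k=8 src: inc=0.135521, refl=0.135521·0.714286=0.0968; V=4.525677+0.135521+0.096801=4.7580

0 0 source 1.4286
1 5 load 2.4490
2 10 source 3.1778
3 15 load 3.6985
4 20 source 4.0703
5 25 load 4.3359
6 30 source 4.5257
7 35 load 4.6612
8 40 source 4.7580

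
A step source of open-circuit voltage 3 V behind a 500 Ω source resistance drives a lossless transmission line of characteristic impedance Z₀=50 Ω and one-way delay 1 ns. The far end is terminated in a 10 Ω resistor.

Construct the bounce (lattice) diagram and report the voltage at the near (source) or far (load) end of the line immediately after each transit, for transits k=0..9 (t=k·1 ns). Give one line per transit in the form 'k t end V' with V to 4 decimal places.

Γ_L=-0.666667, Γ_S=0.818182; launch V₁=3·50/550=0.272727
k=0 src: V=0.2727
k=1 load: inc=0.272727, refl=0.272727·-0.666667=-0.1818; V=0.000000+0.272727+-0.181818=0.0909
k=2 src: inc=-0.181818, refl=-0.181818·0.818182=-0.1488; V=0.272727+-0.181818+-0.148760=-0.0579
k=3 load: inc=-0.148760, refl=-0.148760·-0.666667=0.0992; V=0.090909+-0.148760+0.099174=0.0413
k=4 src: inc=0.099174, refl=0.099174·0.818182=0.0811; V=-0.057851+0.099174+0.081142=0.1225
k=5 load: inc=0.081142, refl=0.081142·-0.666667=-0.0541; V=0.041322+0.081142+-0.054095=0.0684
k=6 src: inc=-0.054095, refl=-0.054095·0.818182=-0.0443; V=0.122464+-0.054095+-0.044259=0.0241
k=7 load: inc=-0.044259, refl=-0.044259·-0.666667=0.0295; V=0.068370+-0.044259+0.029506=0.0536
k=8 src: inc=0.029506, refl=0.029506·0.818182=0.0241; V=0.024110+0.029506+0.024141=0.0778
k=9 load: inc=0.024141, refl=0.024141·-0.666667=-0.0161; V=0.053617+0.024141+-0.016094=0.0617

0 0 source 0.2727
1 1 load 0.0909
2 2 source -0.0579
3 3 load 0.0413
4 4 source 0.1225
5 5 load 0.0684
6 6 source 0.0241
7 7 load 0.0536
8 8 source 0.0778
9 9 load 0.0617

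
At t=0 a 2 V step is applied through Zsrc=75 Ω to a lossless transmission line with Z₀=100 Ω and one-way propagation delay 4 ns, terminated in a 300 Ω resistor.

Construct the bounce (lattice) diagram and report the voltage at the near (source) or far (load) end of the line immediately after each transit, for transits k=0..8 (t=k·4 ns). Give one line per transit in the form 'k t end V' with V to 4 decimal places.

0 0 source 1.1429
1 4 load 1.7143
2 8 source 1.6327
3 12 load 1.5918
4 16 source 1.5977
5 20 load 1.6006
6 24 source 1.6002
7 28 load 1.6000
8 32 source 1.6000

Γ_L=0.500000, Γ_S=-0.142857; launch V₁=2·100/175=1.142857
k=0 src: V=1.1429
k=1 load: inc=1.142857, refl=1.142857·0.500000=0.5714; V=0.000000+1.142857+0.571429=1.7143
k=2 src: inc=0.571429, refl=0.571429·-0.142857=-0.0816; V=1.142857+0.571429+-0.081633=1.6327
k=3 load: inc=-0.081633, refl=-0.081633·0.500000=-0.0408; V=1.714286+-0.081633+-0.040816=1.5918
k=4 src: inc=-0.040816, refl=-0.040816·-0.142857=0.0058; V=1.632653+-0.040816+0.005831=1.5977
k=5 load: inc=0.005831, refl=0.005831·0.500000=0.0029; V=1.591837+0.005831+0.002915=1.6006
k=6 src: inc=0.002915, refl=0.002915·-0.142857=-0.0004; V=1.597668+0.002915+-0.000416=1.6002
k=7 load: inc=-0.000416, refl=-0.000416·0.500000=-0.0002; V=1.600583+-0.000416+-0.000208=1.6000
k=8 src: inc=-0.000208, refl=-0.000208·-0.142857=0.0000; V=1.600167+-0.000208+0.000030=1.6000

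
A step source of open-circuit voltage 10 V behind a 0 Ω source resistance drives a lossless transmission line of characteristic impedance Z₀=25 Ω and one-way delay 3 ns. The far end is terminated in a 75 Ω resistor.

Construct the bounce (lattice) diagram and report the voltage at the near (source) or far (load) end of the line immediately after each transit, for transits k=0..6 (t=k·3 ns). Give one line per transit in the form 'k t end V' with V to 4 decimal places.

0 0 source 10.0000
1 3 load 15.0000
2 6 source 10.0000
3 9 load 7.5000
4 12 source 10.0000
5 15 load 11.2500
6 18 source 10.0000

Γ_L=0.500000, Γ_S=-1.000000; launch V₁=10·25/25=10.000000
k=0 src: V=10.0000
k=1 load: inc=10.000000, refl=10.000000·0.500000=5.0000; V=0.000000+10.000000+5.000000=15.0000
k=2 src: inc=5.000000, refl=5.000000·-1.000000=-5.0000; V=10.000000+5.000000+-5.000000=10.0000
k=3 load: inc=-5.000000, refl=-5.000000·0.500000=-2.5000; V=15.000000+-5.000000+-2.500000=7.5000
k=4 src: inc=-2.500000, refl=-2.500000·-1.000000=2.5000; V=10.000000+-2.500000+2.500000=10.0000
k=5 load: inc=2.500000, refl=2.500000·0.500000=1.2500; V=7.500000+2.500000+1.250000=11.2500
k=6 src: inc=1.250000, refl=1.250000·-1.000000=-1.2500; V=10.000000+1.250000+-1.250000=10.0000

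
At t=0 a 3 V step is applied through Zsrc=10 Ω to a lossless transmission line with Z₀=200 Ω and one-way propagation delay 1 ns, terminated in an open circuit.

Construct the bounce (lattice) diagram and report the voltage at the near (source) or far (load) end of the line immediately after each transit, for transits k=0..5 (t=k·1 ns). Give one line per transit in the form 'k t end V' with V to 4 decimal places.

Γ_L=1.000000, Γ_S=-0.904762; launch V₁=3·200/210=2.857143
k=0 src: V=2.8571
k=1 load: inc=2.857143, refl=2.857143·1.000000=2.8571; V=0.000000+2.857143+2.857143=5.7143
k=2 src: inc=2.857143, refl=2.857143·-0.904762=-2.5850; V=2.857143+2.857143+-2.585034=3.1293
k=3 load: inc=-2.585034, refl=-2.585034·1.000000=-2.5850; V=5.714286+-2.585034+-2.585034=0.5442
k=4 src: inc=-2.585034, refl=-2.585034·-0.904762=2.3388; V=3.129252+-2.585034+2.338840=2.8831
k=5 load: inc=2.338840, refl=2.338840·1.000000=2.3388; V=0.544218+2.338840+2.338840=5.2219

0 0 source 2.8571
1 1 load 5.7143
2 2 source 3.1293
3 3 load 0.5442
4 4 source 2.8831
5 5 load 5.2219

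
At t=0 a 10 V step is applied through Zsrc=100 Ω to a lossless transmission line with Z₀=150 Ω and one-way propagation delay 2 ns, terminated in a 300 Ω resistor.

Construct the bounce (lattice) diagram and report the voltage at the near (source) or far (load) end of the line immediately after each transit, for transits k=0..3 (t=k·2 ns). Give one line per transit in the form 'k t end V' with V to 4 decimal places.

0 0 source 6.0000
1 2 load 8.0000
2 4 source 7.6000
3 6 load 7.4667

Γ_L=0.333333, Γ_S=-0.200000; launch V₁=10·150/250=6.000000
k=0 src: V=6.0000
k=1 load: inc=6.000000, refl=6.000000·0.333333=2.0000; V=0.000000+6.000000+2.000000=8.0000
k=2 src: inc=2.000000, refl=2.000000·-0.200000=-0.4000; V=6.000000+2.000000+-0.400000=7.6000
k=3 load: inc=-0.400000, refl=-0.400000·0.333333=-0.1333; V=8.000000+-0.400000+-0.133333=7.4667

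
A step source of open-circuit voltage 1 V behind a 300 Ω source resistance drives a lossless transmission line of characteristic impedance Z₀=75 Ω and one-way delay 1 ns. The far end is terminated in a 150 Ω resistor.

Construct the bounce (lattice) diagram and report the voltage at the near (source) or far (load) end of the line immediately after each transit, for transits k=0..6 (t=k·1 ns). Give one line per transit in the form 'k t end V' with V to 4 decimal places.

Γ_L=0.333333, Γ_S=0.600000; launch V₁=1·75/375=0.200000
k=0 src: V=0.2000
k=1 load: inc=0.200000, refl=0.200000·0.333333=0.0667; V=0.000000+0.200000+0.066667=0.2667
k=2 src: inc=0.066667, refl=0.066667·0.600000=0.0400; V=0.200000+0.066667+0.040000=0.3067
k=3 load: inc=0.040000, refl=0.040000·0.333333=0.0133; V=0.266667+0.040000+0.013333=0.3200
k=4 src: inc=0.013333, refl=0.013333·0.600000=0.0080; V=0.306667+0.013333+0.008000=0.3280
k=5 load: inc=0.008000, refl=0.008000·0.333333=0.0027; V=0.320000+0.008000+0.002667=0.3307
k=6 src: inc=0.002667, refl=0.002667·0.600000=0.0016; V=0.328000+0.002667+0.001600=0.3323

0 0 source 0.2000
1 1 load 0.2667
2 2 source 0.3067
3 3 load 0.3200
4 4 source 0.3280
5 5 load 0.3307
6 6 source 0.3323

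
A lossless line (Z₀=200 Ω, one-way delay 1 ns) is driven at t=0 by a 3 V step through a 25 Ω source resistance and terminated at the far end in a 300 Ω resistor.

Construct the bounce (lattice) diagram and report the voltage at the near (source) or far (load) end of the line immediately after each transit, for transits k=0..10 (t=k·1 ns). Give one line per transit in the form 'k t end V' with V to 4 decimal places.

Γ_L=0.200000, Γ_S=-0.777778; launch V₁=3·200/225=2.666667
k=0 src: V=2.6667
k=1 load: inc=2.666667, refl=2.666667·0.200000=0.5333; V=0.000000+2.666667+0.533333=3.2000
k=2 src: inc=0.533333, refl=0.533333·-0.777778=-0.4148; V=2.666667+0.533333+-0.414815=2.7852
k=3 load: inc=-0.414815, refl=-0.414815·0.200000=-0.0830; V=3.200000+-0.414815+-0.082963=2.7022
k=4 src: inc=-0.082963, refl=-0.082963·-0.777778=0.0645; V=2.785185+-0.082963+0.064527=2.7667
k=5 load: inc=0.064527, refl=0.064527·0.200000=0.0129; V=2.702222+0.064527+0.012905=2.7797
k=6 src: inc=0.012905, refl=0.012905·-0.777778=-0.0100; V=2.766749+0.012905+-0.010037=2.7696
k=7 load: inc=-0.010037, refl=-0.010037·0.200000=-0.0020; V=2.779654+-0.010037+-0.002007=2.7676
k=8 src: inc=-0.002007, refl=-0.002007·-0.777778=0.0016; V=2.769617+-0.002007+0.001561=2.7692
k=9 load: inc=0.001561, refl=0.001561·0.200000=0.0003; V=2.767609+0.001561+0.000312=2.7695
k=10 src: inc=0.000312, refl=0.000312·-0.777778=-0.0002; V=2.769171+0.000312+-0.000243=2.7692

0 0 source 2.6667
1 1 load 3.2000
2 2 source 2.7852
3 3 load 2.7022
4 4 source 2.7667
5 5 load 2.7797
6 6 source 2.7696
7 7 load 2.7676
8 8 source 2.7692
9 9 load 2.7695
10 10 source 2.7692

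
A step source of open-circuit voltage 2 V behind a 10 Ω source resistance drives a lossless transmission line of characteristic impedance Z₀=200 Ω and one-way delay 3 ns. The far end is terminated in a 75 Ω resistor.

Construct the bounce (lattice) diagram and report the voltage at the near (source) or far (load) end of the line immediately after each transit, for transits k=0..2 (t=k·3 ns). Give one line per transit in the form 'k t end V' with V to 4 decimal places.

0 0 source 1.9048
1 3 load 1.0390
2 6 source 1.8223

Γ_L=-0.454545, Γ_S=-0.904762; launch V₁=2·200/210=1.904762
k=0 src: V=1.9048
k=1 load: inc=1.904762, refl=1.904762·-0.454545=-0.8658; V=0.000000+1.904762+-0.865801=1.0390
k=2 src: inc=-0.865801, refl=-0.865801·-0.904762=0.7833; V=1.904762+-0.865801+0.783344=1.8223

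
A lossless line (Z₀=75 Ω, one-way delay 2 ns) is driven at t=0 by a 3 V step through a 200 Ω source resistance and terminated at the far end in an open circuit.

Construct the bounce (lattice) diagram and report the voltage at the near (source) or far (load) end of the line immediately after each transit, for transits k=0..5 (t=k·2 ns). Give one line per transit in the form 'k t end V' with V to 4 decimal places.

Γ_L=1.000000, Γ_S=0.454545; launch V₁=3·75/275=0.818182
k=0 src: V=0.8182
k=1 load: inc=0.818182, refl=0.818182·1.000000=0.8182; V=0.000000+0.818182+0.818182=1.6364
k=2 src: inc=0.818182, refl=0.818182·0.454545=0.3719; V=0.818182+0.818182+0.371901=2.0083
k=3 load: inc=0.371901, refl=0.371901·1.000000=0.3719; V=1.636364+0.371901+0.371901=2.3802
k=4 src: inc=0.371901, refl=0.371901·0.454545=0.1690; V=2.008264+0.371901+0.169046=2.5492
k=5 load: inc=0.169046, refl=0.169046·1.000000=0.1690; V=2.380165+0.169046+0.169046=2.7183

0 0 source 0.8182
1 2 load 1.6364
2 4 source 2.0083
3 6 load 2.3802
4 8 source 2.5492
5 10 load 2.7183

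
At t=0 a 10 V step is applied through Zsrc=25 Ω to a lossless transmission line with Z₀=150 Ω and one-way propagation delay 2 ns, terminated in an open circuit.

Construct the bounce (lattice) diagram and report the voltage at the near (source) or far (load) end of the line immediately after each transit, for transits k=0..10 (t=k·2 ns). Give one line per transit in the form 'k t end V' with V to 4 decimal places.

0 0 source 8.5714
1 2 load 17.1429
2 4 source 11.0204
3 6 load 4.8980
4 8 source 9.2711
5 10 load 13.6443
6 12 source 10.5206
7 14 load 7.3969
8 16 source 9.6281
9 18 load 11.8593
10 20 source 10.2656

Γ_L=1.000000, Γ_S=-0.714286; launch V₁=10·150/175=8.571429
k=0 src: V=8.5714
k=1 load: inc=8.571429, refl=8.571429·1.000000=8.5714; V=0.000000+8.571429+8.571429=17.1429
k=2 src: inc=8.571429, refl=8.571429·-0.714286=-6.1224; V=8.571429+8.571429+-6.122449=11.0204
k=3 load: inc=-6.122449, refl=-6.122449·1.000000=-6.1224; V=17.142857+-6.122449+-6.122449=4.8980
k=4 src: inc=-6.122449, refl=-6.122449·-0.714286=4.3732; V=11.020408+-6.122449+4.373178=9.2711
k=5 load: inc=4.373178, refl=4.373178·1.000000=4.3732; V=4.897959+4.373178+4.373178=13.6443
k=6 src: inc=4.373178, refl=4.373178·-0.714286=-3.1237; V=9.271137+4.373178+-3.123698=10.5206
k=7 load: inc=-3.123698, refl=-3.123698·1.000000=-3.1237; V=13.644315+-3.123698+-3.123698=7.3969
k=8 src: inc=-3.123698, refl=-3.123698·-0.714286=2.2312; V=10.520616+-3.123698+2.231213=9.6281
k=9 load: inc=2.231213, refl=2.231213·1.000000=2.2312; V=7.396918+2.231213+2.231213=11.8593
k=10 src: inc=2.231213, refl=2.231213·-0.714286=-1.5937; V=9.628131+2.231213+-1.593724=10.2656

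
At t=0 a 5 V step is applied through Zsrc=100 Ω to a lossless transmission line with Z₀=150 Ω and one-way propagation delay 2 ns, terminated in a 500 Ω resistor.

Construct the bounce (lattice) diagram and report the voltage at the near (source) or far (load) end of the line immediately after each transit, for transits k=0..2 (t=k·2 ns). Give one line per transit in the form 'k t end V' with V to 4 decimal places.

0 0 source 3.0000
1 2 load 4.6154
2 4 source 4.2923

Γ_L=0.538462, Γ_S=-0.200000; launch V₁=5·150/250=3.000000
k=0 src: V=3.0000
k=1 load: inc=3.000000, refl=3.000000·0.538462=1.6154; V=0.000000+3.000000+1.615385=4.6154
k=2 src: inc=1.615385, refl=1.615385·-0.200000=-0.3231; V=3.000000+1.615385+-0.323077=4.2923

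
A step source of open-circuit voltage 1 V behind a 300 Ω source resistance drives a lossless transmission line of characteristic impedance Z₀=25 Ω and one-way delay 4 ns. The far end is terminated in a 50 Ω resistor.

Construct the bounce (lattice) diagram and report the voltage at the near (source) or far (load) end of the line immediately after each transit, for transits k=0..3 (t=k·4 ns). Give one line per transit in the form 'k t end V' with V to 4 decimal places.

0 0 source 0.0769
1 4 load 0.1026
2 8 source 0.1243
3 12 load 0.1315

Γ_L=0.333333, Γ_S=0.846154; launch V₁=1·25/325=0.076923
k=0 src: V=0.0769
k=1 load: inc=0.076923, refl=0.076923·0.333333=0.0256; V=0.000000+0.076923+0.025641=0.1026
k=2 src: inc=0.025641, refl=0.025641·0.846154=0.0217; V=0.076923+0.025641+0.021696=0.1243
k=3 load: inc=0.021696, refl=0.021696·0.333333=0.0072; V=0.102564+0.021696+0.007232=0.1315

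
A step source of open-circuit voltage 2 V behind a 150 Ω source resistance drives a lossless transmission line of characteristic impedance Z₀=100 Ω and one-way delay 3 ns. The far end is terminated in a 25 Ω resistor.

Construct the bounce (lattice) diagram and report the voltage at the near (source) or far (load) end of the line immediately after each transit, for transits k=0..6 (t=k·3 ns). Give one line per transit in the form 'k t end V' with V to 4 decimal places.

Γ_L=-0.600000, Γ_S=0.200000; launch V₁=2·100/250=0.800000
k=0 src: V=0.8000
k=1 load: inc=0.800000, refl=0.800000·-0.600000=-0.4800; V=0.000000+0.800000+-0.480000=0.3200
k=2 src: inc=-0.480000, refl=-0.480000·0.200000=-0.0960; V=0.800000+-0.480000+-0.096000=0.2240
k=3 load: inc=-0.096000, refl=-0.096000·-0.600000=0.0576; V=0.320000+-0.096000+0.057600=0.2816
k=4 src: inc=0.057600, refl=0.057600·0.200000=0.0115; V=0.224000+0.057600+0.011520=0.2931
k=5 load: inc=0.011520, refl=0.011520·-0.600000=-0.0069; V=0.281600+0.011520+-0.006912=0.2862
k=6 src: inc=-0.006912, refl=-0.006912·0.200000=-0.0014; V=0.293120+-0.006912+-0.001382=0.2848

0 0 source 0.8000
1 3 load 0.3200
2 6 source 0.2240
3 9 load 0.2816
4 12 source 0.2931
5 15 load 0.2862
6 18 source 0.2848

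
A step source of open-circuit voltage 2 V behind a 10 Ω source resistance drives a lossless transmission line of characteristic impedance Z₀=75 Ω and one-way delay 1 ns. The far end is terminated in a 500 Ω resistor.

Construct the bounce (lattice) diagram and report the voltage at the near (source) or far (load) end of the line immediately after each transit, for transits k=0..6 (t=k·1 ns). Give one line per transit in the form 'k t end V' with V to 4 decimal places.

0 0 source 1.7647
1 1 load 3.0691
2 2 source 2.0716
3 3 load 1.3344
4 4 source 1.8981
5 5 load 2.3148
6 6 source 1.9962

Γ_L=0.739130, Γ_S=-0.764706; launch V₁=2·75/85=1.764706
k=0 src: V=1.7647
k=1 load: inc=1.764706, refl=1.764706·0.739130=1.3043; V=0.000000+1.764706+1.304348=3.0691
k=2 src: inc=1.304348, refl=1.304348·-0.764706=-0.9974; V=1.764706+1.304348+-0.997442=2.0716
k=3 load: inc=-0.997442, refl=-0.997442·0.739130=-0.7372; V=3.069054+-0.997442+-0.737240=1.3344
k=4 src: inc=-0.737240, refl=-0.737240·-0.764706=0.5638; V=2.071611+-0.737240+0.563772=1.8981
k=5 load: inc=0.563772, refl=0.563772·0.739130=0.4167; V=1.334371+0.563772+0.416701=2.3148
k=6 src: inc=0.416701, refl=0.416701·-0.764706=-0.3187; V=1.898143+0.416701+-0.318654=1.9962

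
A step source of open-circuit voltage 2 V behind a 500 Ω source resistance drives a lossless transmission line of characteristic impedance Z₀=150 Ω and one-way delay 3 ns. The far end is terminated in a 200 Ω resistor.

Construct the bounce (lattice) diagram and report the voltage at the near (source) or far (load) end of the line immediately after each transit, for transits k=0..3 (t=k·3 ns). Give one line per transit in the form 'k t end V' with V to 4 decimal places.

Γ_L=0.142857, Γ_S=0.538462; launch V₁=2·150/650=0.461538
k=0 src: V=0.4615
k=1 load: inc=0.461538, refl=0.461538·0.142857=0.0659; V=0.000000+0.461538+0.065934=0.5275
k=2 src: inc=0.065934, refl=0.065934·0.538462=0.0355; V=0.461538+0.065934+0.035503=0.5630
k=3 load: inc=0.035503, refl=0.035503·0.142857=0.0051; V=0.527473+0.035503+0.005072=0.5680

0 0 source 0.4615
1 3 load 0.5275
2 6 source 0.5630
3 9 load 0.5680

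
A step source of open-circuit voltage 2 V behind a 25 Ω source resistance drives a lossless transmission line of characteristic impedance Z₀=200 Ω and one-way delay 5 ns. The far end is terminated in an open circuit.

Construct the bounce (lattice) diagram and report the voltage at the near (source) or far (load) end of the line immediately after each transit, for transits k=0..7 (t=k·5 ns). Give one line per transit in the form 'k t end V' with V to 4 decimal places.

0 0 source 1.7778
1 5 load 3.5556
2 10 source 2.1728
3 15 load 0.7901
4 20 source 1.8656
5 25 load 2.9410
6 30 source 2.1046
7 35 load 1.2681

Γ_L=1.000000, Γ_S=-0.777778; launch V₁=2·200/225=1.777778
k=0 src: V=1.7778
k=1 load: inc=1.777778, refl=1.777778·1.000000=1.7778; V=0.000000+1.777778+1.777778=3.5556
k=2 src: inc=1.777778, refl=1.777778·-0.777778=-1.3827; V=1.777778+1.777778+-1.382716=2.1728
k=3 load: inc=-1.382716, refl=-1.382716·1.000000=-1.3827; V=3.555556+-1.382716+-1.382716=0.7901
k=4 src: inc=-1.382716, refl=-1.382716·-0.777778=1.0754; V=2.172840+-1.382716+1.075446=1.8656
k=5 load: inc=1.075446, refl=1.075446·1.000000=1.0754; V=0.790123+1.075446+1.075446=2.9410
k=6 src: inc=1.075446, refl=1.075446·-0.777778=-0.8365; V=1.865569+1.075446+-0.836458=2.1046
k=7 load: inc=-0.836458, refl=-0.836458·1.000000=-0.8365; V=2.941015+-0.836458+-0.836458=1.2681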